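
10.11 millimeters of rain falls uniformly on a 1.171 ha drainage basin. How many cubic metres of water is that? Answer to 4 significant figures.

118.4 cubic metres

Area: 1.171 ha = 11710 m².
1 mm over 1 m² is 1 L, so volume = 10.11 × 11710 = 118388.1 L = 118.4 m³.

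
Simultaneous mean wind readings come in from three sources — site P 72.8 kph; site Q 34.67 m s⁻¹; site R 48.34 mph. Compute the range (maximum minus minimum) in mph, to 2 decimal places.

32.32 mph

site P: 72.8 km/h = 45.2358 mph.
site Q: 34.67 m/s = 77.5546 mph.
Spread: 77.5546 − 45.2358 = 32.32 mph.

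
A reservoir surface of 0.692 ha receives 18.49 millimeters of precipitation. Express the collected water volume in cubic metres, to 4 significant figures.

Area: 0.692 ha = 6920 m².
1 mm over 1 m² is 1 L, so volume = 18.49 × 6920 = 127950.8 L = 128.0 m³.

128.0 cubic metres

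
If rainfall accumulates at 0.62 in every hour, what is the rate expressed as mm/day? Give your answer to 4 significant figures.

0.62 in/hour × 25.4 mm/in × 24 hour/day = 378.0 mm/day.

378.0 mm/day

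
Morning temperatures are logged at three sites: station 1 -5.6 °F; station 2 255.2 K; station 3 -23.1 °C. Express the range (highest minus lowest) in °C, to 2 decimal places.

5.15 °C

station 1: -5.6 °F = -20.889 °C.
station 2: 255.2 K = -17.950 °C.
Spread: (-17.950) − (-23.100) = 5.150 °C.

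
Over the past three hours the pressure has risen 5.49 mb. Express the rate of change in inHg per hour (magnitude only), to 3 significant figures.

5.49 mb / 3 h × 0.02953 inHg/mb = 0.0540 inHg/h.

0.0540 inHg per hour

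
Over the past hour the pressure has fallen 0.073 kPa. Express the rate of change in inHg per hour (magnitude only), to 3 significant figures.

0.0216 inHg per hour

0.073 kPa / 1 h × 0.2953 inHg/kPa = 0.0216 inHg/h.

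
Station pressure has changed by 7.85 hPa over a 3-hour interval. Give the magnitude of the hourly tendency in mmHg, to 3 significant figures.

1.96 mmHg per hour

7.85 hPa / 3 h × 0.750062 mmHg/hPa = 1.96 mmHg/h.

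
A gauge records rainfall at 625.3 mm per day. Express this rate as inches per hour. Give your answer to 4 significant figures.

1.026 in/hour

625.3 mm/day × 0.0393701 in/mm × 0.0416667 day/hour = 1.026 in/hour.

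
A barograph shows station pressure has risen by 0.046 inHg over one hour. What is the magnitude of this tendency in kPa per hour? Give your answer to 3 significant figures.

0.046 inHg / 1 h × 3.38639 kPa/inHg = 0.156 kPa/h.

0.156 kPa per hour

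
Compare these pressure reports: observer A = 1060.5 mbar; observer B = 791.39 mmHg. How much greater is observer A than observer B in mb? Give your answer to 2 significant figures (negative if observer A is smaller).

observer B: 791.39 mmHg = 1055.100 mb.
Difference: 1060.500 − 1055.100 = 5.4 mb.

5.4 mb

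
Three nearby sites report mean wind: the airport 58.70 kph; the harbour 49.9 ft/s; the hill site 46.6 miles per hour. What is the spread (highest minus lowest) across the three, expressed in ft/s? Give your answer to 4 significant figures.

18.45 ft/s

the airport: 58.70 km/h = 53.4959 ft/s.
the hill site: 46.6 mph = 68.3467 ft/s.
Spread: 68.3467 − 49.9000 = 18.45 ft/s.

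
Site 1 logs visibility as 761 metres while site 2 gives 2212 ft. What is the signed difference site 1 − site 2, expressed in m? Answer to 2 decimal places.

86.78 m

site 2: 2212 ft = 674.2176 m.
Difference: 761.0000 − 674.2176 = 86.78 m.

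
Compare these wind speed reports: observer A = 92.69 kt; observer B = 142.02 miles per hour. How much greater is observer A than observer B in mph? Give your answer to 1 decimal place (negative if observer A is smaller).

observer A: 92.69 kt = 106.666 mph.
Difference: 106.666 − 142.020 = -35.4 mph.

-35.4 mph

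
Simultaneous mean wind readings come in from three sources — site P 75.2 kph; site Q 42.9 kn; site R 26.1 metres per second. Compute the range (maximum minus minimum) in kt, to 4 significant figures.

site P: 75.2 km/h = 40.6048 kt.
site R: 26.1 m/s = 50.7343 kt.
Spread: 50.7343 − 40.6048 = 10.13 kt.

10.13 kt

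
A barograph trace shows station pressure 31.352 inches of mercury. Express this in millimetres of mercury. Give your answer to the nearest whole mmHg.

1 inHg = 25.4 mmHg, so 31.352 × 25.4 = 796 mmHg.

796 mmHg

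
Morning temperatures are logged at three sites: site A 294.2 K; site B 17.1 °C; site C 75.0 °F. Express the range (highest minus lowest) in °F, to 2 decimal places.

12.22 °F

site A: 294.2 K = 21.050 °C.
site C: 75.0 °F = 23.889 °C.
Spread: 23.889 − 17.100 = 6.789 °C = 12.22 °F.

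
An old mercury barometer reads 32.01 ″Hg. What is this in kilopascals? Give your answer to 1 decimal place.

108.4 kPa

1 inHg = 3.38639 kPa, so 32.01 × 3.38639 = 108.4 kPa.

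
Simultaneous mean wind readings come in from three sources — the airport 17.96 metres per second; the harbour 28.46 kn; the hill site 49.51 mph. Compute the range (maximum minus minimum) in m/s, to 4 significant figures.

the harbour: 28.46 kt = 14.64109 m/s.
the hill site: 49.51 mph = 22.13295 m/s.
Spread: 22.13295 − 14.64109 = 7.492 m/s.

7.492 m/s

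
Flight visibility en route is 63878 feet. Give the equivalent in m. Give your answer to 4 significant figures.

19470 m

1 ft = 0.3048 m, so 63878 × 0.3048 = 19470 m.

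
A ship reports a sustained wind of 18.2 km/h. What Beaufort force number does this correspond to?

18.2 km/h = 5.1 m/s, which is Beaufort 3 (gentle breeze, 3.4–5.4 m/s).

Beaufort force 3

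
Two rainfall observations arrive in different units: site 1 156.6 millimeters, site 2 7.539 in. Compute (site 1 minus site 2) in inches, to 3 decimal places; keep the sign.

site 1: 156.6 mm = 6.16535 in.
Difference: 6.16535 − 7.53900 = -1.374 in.

-1.374 in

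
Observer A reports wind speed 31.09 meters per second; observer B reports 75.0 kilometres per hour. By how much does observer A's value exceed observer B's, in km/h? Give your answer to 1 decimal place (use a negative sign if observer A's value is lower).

36.9 km/h

observer A: 31.09 m/s = 111.924 km/h.
Difference: 111.924 − 75.000 = 36.9 km/h.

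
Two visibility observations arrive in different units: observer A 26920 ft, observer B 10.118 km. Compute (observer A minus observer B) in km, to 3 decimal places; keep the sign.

-1.913 km

observer A: 26920 ft = 8.20522 km.
Difference: 8.20522 − 10.11800 = -1.913 km.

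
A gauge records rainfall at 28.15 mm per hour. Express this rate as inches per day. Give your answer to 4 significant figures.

26.60 in/day

28.15 mm/hour × 0.0393701 in/mm × 24 hour/day = 26.60 in/day.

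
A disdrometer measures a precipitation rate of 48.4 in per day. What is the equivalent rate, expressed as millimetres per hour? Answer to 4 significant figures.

51.22 mm/hour

48.4 in/day × 25.4 mm/in × 0.0416667 day/hour = 51.22 mm/hour.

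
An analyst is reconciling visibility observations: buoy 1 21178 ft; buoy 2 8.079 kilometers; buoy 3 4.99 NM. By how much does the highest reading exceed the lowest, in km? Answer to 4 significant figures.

buoy 1: 21178 ft = 6.45505 km.
buoy 3: 4.99 nmi = 9.24148 km.
Spread: 9.24148 − 6.45505 = 2.786 km.

2.786 km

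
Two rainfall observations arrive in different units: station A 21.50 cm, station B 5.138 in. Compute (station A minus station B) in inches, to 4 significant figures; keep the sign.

3.327 in

station A: 21.50 cm = 8.46457 in.
Difference: 8.46457 − 5.13800 = 3.327 in.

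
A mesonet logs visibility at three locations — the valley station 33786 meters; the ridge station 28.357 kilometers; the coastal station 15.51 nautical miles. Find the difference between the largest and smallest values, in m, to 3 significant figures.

5430 m

the ridge station: 28.357 km = 28357.00 m.
the coastal station: 15.51 nmi = 28724.52 m.
Spread: 33786.00 − 28357.00 = 5430 m.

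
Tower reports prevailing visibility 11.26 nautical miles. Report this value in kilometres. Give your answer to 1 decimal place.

1 nmi = 1.852 km, so 11.26 × 1.852 = 20.9 km.

20.9 km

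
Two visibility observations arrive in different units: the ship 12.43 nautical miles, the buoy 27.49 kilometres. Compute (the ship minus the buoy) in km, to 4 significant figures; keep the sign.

the ship: 12.43 nmi = 23.02036 km.
Difference: 23.02036 − 27.49000 = -4.470 km.

-4.470 km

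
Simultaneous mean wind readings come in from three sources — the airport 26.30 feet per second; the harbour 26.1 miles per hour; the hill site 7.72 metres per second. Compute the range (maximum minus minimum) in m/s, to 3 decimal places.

3.948 m/s

the airport: 26.30 ft/s = 8.01624 m/s.
the harbour: 26.1 mph = 11.66774 m/s.
Spread: 11.66774 − 7.72000 = 3.948 m/s.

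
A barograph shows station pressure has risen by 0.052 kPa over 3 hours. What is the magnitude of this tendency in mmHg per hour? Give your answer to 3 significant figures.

0.130 mmHg per hour

0.052 kPa / 3 h × 7.50062 mmHg/kPa = 0.130 mmHg/h.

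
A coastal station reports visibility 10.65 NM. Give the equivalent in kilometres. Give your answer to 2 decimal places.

19.72 km

1 nmi = 1.852 km, so 10.65 × 1.852 = 19.72 km.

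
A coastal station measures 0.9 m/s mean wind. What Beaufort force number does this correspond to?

Beaufort force 1

0.9 m/s lies in the Beaufort 1 band (light air, 0.3–1.5 m/s).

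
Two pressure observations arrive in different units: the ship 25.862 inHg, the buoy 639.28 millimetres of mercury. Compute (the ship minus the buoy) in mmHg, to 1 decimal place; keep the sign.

17.6 mmHg

the ship: 25.862 inHg = 656.895 mmHg.
Difference: 656.895 − 639.280 = 17.6 mmHg.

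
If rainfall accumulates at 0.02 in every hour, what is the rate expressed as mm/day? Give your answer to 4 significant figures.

0.02 in/hour × 25.4 mm/in × 24 hour/day = 12.19 mm/day.

12.19 mm/day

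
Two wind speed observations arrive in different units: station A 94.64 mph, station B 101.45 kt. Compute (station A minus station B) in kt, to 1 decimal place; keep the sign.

-19.2 kt

station A: 94.64 mph = 82.240 kt.
Difference: 82.240 − 101.450 = -19.2 kt.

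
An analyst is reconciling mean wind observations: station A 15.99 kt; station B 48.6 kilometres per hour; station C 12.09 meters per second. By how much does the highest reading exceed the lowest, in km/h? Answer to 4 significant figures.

station A: 15.99 kt = 29.6135 km/h.
station C: 12.09 m/s = 43.5240 km/h.
Spread: 48.6000 − 29.6135 = 18.99 km/h.

18.99 km/h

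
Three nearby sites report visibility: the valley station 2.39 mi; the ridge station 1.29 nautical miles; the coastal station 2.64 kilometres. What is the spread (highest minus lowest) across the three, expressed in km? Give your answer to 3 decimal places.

1.457 km

the valley station: 2.39 SM = 3.84633 km.
the ridge station: 1.29 nmi = 2.38908 km.
Spread: 3.84633 − 2.38908 = 1.457 km.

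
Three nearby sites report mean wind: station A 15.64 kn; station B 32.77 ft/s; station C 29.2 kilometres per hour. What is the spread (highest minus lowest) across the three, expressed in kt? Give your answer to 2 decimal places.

3.78 kt

station B: 32.77 ft/s = 19.4157 kt.
station C: 29.2 km/h = 15.7667 kt.
Spread: 19.4157 − 15.6400 = 3.78 kt.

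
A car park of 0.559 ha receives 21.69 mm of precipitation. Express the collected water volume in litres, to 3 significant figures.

Area: 0.559 ha = 5590 m².
1 mm over 1 m² is 1 L, so volume = 21.69 × 5590 = 121247.1 L ≈ 121000 L.

121000 litres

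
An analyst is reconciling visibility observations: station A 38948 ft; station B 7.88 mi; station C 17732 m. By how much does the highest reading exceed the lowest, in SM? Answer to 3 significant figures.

station A: 38948 ft = 7.3765 SM.
station C: 17732 m = 11.0182 SM.
Spread: 11.0182 − 7.3765 = 3.64 SM.

3.64 SM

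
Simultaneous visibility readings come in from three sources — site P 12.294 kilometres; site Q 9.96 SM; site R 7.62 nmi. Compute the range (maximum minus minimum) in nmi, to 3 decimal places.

site P: 12.294 km = 6.63823 nmi.
site Q: 9.96 SM = 8.65500 nmi.
Spread: 8.65500 − 6.63823 = 2.017 nmi.

2.017 nmi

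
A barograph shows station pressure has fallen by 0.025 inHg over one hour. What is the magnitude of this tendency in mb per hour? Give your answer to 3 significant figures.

0.847 mb per hour

0.025 inHg / 1 h × 33.8639 mb/inHg = 0.847 mb/h.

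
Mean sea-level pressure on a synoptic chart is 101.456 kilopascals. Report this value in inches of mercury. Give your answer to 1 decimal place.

1 kPa = 0.2953 inHg, so 101.456 × 0.2953 = 30.0 inHg.

30.0 inHg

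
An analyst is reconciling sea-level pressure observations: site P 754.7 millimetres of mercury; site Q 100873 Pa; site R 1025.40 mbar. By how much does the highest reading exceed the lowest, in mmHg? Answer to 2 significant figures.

site Q: 100873 Pa = 756.61 mmHg.
site R: 1025.40 mb = 769.11 mmHg.
Spread: 769.11 − 754.70 = 14 mmHg.

14 mmHg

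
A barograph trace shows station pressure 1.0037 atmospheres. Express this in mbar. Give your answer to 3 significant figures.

1 atm = 1013.25 mb, so 1.0037 × 1013.25 = 1020 mb.

1020 mb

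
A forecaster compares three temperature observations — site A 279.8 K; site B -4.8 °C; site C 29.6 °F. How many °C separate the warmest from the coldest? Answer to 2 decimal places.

11.45 °C

site A: 279.8 K = 6.650 °C.
site C: 29.6 °F = -1.333 °C.
Spread: 6.650 − (-4.800) = 11.450 °C.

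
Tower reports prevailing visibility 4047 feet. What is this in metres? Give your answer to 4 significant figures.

1234 m

1 ft = 0.3048 m, so 4047 × 0.3048 = 1234 m.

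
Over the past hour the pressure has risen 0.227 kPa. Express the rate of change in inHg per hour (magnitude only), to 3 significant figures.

0.0670 inHg per hour

0.227 kPa / 1 h × 0.2953 inHg/kPa = 0.0670 inHg/h.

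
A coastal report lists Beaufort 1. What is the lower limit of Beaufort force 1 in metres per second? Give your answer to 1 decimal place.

Beaufort 1 (light air) spans 0.3–1.5 m/s.

0.3 m/s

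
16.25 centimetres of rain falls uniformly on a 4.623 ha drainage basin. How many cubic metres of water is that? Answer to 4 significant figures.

7512 cubic metres

Depth: 16.25 cm × 10 = 162.5 mm.
Area: 4.623 ha = 46230 m².
1 mm over 1 m² is 1 L, so volume = 162.5 × 46230 = 7512375 L = 7512 m³.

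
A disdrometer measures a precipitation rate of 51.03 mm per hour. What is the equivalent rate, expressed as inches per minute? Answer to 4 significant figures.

0.03348 in/minute

51.03 mm/hour × 0.0393701 in/mm × 0.0166667 hour/minute = 0.03348 in/minute.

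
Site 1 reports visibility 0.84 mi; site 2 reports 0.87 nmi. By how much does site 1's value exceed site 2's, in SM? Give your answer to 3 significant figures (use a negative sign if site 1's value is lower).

-0.161 SM

site 2: 0.87 nmi = 1.00118 SM.
Difference: 0.84000 − 1.00118 = -0.161 SM.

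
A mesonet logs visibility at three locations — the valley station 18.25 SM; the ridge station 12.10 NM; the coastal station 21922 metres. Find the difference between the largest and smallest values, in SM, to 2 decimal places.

4.63 SM

the ridge station: 12.10 nmi = 13.9244 SM.
the coastal station: 21922 m = 13.6217 SM.
Spread: 18.2500 − 13.6217 = 4.63 SM.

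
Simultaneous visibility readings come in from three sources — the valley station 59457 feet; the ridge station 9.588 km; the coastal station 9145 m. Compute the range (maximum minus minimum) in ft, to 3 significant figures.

29500 ft

the ridge station: 9.588 km = 31456.69 ft.
the coastal station: 9145 m = 30003.28 ft.
Spread: 59457.00 − 30003.28 = 29500 ft.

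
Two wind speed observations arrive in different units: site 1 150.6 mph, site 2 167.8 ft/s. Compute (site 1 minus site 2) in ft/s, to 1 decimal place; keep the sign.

53.1 ft/s

site 1: 150.6 mph = 220.880 ft/s.
Difference: 220.880 − 167.800 = 53.1 ft/s.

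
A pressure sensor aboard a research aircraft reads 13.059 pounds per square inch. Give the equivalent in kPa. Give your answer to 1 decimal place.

90.0 kPa

1 psi = 6.89476 kPa, so 13.059 × 6.89476 = 90.0 kPa.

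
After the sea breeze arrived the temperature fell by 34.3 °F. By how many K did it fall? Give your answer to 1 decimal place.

A change of 1 °C equals a change of 1.8 °F: ΔK = 34.3 × 0.5556 = 19.1 K.

19.1 K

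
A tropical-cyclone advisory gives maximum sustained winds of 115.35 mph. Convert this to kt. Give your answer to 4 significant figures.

100.2 kt

1 mph = 0.868976 kt, so 115.35 × 0.868976 = 100.2 kt.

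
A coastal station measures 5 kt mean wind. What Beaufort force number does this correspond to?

Beaufort force 2

5 kt lies in the Beaufort 2 band (light breeze, 4–6 kt).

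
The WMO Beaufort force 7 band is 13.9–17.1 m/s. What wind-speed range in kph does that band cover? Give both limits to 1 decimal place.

13.9–17.1 m/s × 3.6 = 50.0–61.6 km/h.

50.0 to 61.6 km/h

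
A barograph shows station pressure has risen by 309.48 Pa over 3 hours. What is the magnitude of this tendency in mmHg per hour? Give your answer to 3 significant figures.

0.774 mmHg per hour

309.48 Pa / 3 h × 0.00750062 mmHg/Pa = 0.774 mmHg/h.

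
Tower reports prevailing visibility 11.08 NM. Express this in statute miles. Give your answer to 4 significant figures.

1 nmi = 1.15078 SM, so 11.08 × 1.15078 = 12.75 SM.

12.75 SM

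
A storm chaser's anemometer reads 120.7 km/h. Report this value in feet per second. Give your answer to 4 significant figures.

110.0 ft/s

1 km/h = 0.911344 ft/s, so 120.7 × 0.911344 = 110.0 ft/s.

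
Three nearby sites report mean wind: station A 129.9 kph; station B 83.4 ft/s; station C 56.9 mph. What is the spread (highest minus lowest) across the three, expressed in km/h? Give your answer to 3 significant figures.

station B: 83.4 ft/s = 91.513 km/h.
station C: 56.9 mph = 91.572 km/h.
Spread: 129.900 − 91.513 = 38.4 km/h.

38.4 km/h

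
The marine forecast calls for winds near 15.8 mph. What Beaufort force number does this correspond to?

Beaufort force 4

15.8 mph = 7.1 m/s, which is Beaufort 4 (moderate breeze, 5.5–7.9 m/s).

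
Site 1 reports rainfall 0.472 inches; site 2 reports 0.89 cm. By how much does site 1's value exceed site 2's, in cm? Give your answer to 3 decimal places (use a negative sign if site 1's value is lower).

0.309 cm

site 1: 0.472 in = 1.19888 cm.
Difference: 1.19888 − 0.89000 = 0.309 cm.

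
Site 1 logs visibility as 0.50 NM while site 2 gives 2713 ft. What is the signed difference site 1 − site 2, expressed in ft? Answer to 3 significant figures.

325 ft

site 1: 0.50 nmi = 3038.06 ft.
Difference: 3038.06 − 2713.00 = 325 ft.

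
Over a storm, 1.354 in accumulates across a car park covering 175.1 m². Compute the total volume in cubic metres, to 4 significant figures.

Depth: 1.354 in × 25.4 = 34.3916 mm.
1 mm over 1 m² is 1 L, so volume = 34.3916 × 175.1 = 6021.9692 L = 6.022 m³.

6.022 cubic metres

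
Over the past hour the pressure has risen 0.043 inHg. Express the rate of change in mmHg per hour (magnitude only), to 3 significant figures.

1.09 mmHg per hour

0.043 inHg / 1 h × 25.4 mmHg/inHg = 1.09 mmHg/h.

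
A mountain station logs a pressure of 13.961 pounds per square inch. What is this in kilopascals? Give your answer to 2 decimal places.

1 psi = 6.89476 kPa, so 13.961 × 6.89476 = 96.26 kPa.

96.26 kPa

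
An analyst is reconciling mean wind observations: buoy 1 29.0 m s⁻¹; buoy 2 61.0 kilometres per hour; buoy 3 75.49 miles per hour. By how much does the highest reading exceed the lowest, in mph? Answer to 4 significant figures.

37.59 mph

buoy 1: 29.0 m/s = 64.8712 mph.
buoy 2: 61.0 km/h = 37.9036 mph.
Spread: 75.4900 − 37.9036 = 37.59 mph.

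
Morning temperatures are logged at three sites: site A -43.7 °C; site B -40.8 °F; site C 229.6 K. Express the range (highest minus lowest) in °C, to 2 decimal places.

3.26 °C

site B: -40.8 °F = -40.444 °C.
site C: 229.6 K = -43.550 °C.
Spread: (-40.444) − (-43.700) = 3.256 °C.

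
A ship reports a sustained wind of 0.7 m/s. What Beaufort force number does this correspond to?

0.7 m/s lies in the Beaufort 1 band (light air, 0.3–1.5 m/s).

Beaufort force 1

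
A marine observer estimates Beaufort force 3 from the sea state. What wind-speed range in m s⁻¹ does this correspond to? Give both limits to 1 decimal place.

3.4 to 5.4 m/s

Beaufort 3 (gentle breeze) spans 3.4–5.4 m/s.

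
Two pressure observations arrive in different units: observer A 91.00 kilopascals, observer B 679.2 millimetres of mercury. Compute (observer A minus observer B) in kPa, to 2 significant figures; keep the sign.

0.45 kPa

observer B: 679.2 mmHg = 90.5526 kPa.
Difference: 91.0000 − 90.5526 = 0.45 kPa.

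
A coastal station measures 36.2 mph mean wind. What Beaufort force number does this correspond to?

36.2 mph = 16.2 m/s, which is Beaufort 7 (near gale, 13.9–17.1 m/s).

Beaufort force 7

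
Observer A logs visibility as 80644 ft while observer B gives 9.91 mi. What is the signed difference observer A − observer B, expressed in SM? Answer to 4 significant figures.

5.363 SM

observer A: 80644 ft = 15.27348 SM.
Difference: 15.27348 − 9.91000 = 5.363 SM.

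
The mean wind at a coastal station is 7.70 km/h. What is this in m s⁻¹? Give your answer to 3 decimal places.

1 km/h = 0.277778 m/s, so 7.70 × 0.277778 = 2.139 m/s.

2.139 m/s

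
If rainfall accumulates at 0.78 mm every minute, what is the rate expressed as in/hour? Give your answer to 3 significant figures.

1.84 in/hour

0.78 mm/minute × 0.0393701 in/mm × 60 minute/hour = 1.84 in/hour.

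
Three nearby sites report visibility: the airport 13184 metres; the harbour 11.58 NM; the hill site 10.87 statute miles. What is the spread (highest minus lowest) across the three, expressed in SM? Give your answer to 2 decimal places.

5.13 SM

the airport: 13184 m = 8.1922 SM.
the harbour: 11.58 nmi = 13.3260 SM.
Spread: 13.3260 − 8.1922 = 5.13 SM.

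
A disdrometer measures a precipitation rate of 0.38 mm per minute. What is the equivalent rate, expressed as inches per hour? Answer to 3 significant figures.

0.38 mm/minute × 0.0393701 in/mm × 60 minute/hour = 0.898 in/hour.

0.898 in/hour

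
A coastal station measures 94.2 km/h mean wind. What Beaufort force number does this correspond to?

Beaufort force 10

94.2 km/h = 26.2 m/s, which is Beaufort 10 (storm, 24.5–28.4 m/s).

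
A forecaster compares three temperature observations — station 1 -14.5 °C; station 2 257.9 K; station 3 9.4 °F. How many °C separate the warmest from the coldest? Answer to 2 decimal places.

2.69 °C

station 2: 257.9 K = -15.250 °C.
station 3: 9.4 °F = -12.556 °C.
Spread: (-12.556) − (-15.250) = 2.694 °C.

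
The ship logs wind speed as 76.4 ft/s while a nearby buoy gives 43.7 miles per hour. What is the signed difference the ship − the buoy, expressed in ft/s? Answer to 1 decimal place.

12.3 ft/s

the buoy: 43.7 mph = 64.093 ft/s.
Difference: 76.400 − 64.093 = 12.3 ft/s.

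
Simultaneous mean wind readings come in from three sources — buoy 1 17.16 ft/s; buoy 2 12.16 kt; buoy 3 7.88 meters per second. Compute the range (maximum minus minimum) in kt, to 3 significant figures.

5.15 kt

buoy 1: 17.16 ft/s = 10.1670 kt.
buoy 3: 7.88 m/s = 15.3175 kt.
Spread: 15.3175 − 10.1670 = 5.15 kt.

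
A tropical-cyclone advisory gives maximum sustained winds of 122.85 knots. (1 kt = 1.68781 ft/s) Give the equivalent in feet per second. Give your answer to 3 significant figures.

207 ft/s

1 kt = 1.68781 ft/s, so 122.85 × 1.68781 = 207 ft/s.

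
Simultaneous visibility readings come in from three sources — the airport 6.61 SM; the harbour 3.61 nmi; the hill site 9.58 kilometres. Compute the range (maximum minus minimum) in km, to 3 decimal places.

the airport: 6.61 SM = 10.63776 km.
the harbour: 3.61 nmi = 6.68572 km.
Spread: 10.63776 − 6.68572 = 3.952 km.

3.952 km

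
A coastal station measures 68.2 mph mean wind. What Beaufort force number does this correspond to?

Beaufort force 11

68.2 mph = 30.5 m/s, which is Beaufort 11 (violent storm, 28.5–32.6 m/s).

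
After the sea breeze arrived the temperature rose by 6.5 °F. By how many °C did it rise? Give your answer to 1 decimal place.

3.6 °C

For a temperature change the 32° offset cancels: Δ°C = 6.5 × 0.5556 = 3.6 °C.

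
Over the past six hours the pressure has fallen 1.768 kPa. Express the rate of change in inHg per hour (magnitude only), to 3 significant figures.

1.768 kPa / 6 h × 0.2953 inHg/kPa = 0.0870 inHg/h.

0.0870 inHg per hour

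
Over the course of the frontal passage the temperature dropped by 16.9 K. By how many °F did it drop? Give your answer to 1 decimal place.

A change of 1 °C equals a change of 1.8 °F: Δ°F = 16.9 × 1.8 = 30.4 °F.

30.4 °F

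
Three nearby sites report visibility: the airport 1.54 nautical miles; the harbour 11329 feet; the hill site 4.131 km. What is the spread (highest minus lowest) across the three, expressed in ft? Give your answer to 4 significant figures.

the airport: 1.54 nmi = 9357.22 ft.
the hill site: 4.131 km = 13553.15 ft.
Spread: 13553.15 − 9357.22 = 4196 ft.

4196 ft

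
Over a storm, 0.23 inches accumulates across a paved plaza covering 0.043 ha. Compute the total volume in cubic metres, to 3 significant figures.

Depth: 0.23 in × 25.4 = 5.842 mm.
Area: 0.043 ha = 430 m².
1 mm over 1 m² is 1 L, so volume = 5.842 × 430 = 2512.06 L = 2.51 m³.

2.51 cubic metres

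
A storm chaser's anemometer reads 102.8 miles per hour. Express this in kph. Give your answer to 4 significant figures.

1 mph = 1.60934 km/h, so 102.8 × 1.60934 = 165.4 km/h.

165.4 km/h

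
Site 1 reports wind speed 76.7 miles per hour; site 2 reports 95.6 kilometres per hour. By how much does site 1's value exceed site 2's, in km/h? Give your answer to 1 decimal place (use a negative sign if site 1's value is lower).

27.8 km/h

site 1: 76.7 mph = 123.437 km/h.
Difference: 123.437 − 95.600 = 27.8 km/h.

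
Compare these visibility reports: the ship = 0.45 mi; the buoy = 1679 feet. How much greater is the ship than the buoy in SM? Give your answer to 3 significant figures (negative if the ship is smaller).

the buoy: 1679 ft = 0.31799 SM.
Difference: 0.45000 − 0.31799 = 0.132 SM.

0.132 SM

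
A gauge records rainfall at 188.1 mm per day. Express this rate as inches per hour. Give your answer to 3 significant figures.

0.309 in/hour

188.1 mm/day × 0.0393701 in/mm × 0.0416667 day/hour = 0.309 in/hour.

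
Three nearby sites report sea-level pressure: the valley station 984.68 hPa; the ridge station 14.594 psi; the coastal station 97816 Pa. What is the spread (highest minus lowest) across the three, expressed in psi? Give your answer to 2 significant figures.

the valley station: 984.68 hPa = 14.2816 psi.
the coastal station: 97816 Pa = 14.1870 psi.
Spread: 14.5940 − 14.1870 = 0.41 psi.

0.41 psi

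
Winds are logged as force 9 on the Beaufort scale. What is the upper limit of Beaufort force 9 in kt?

47 kt

Beaufort 9 (strong gale) spans 41–47 knots.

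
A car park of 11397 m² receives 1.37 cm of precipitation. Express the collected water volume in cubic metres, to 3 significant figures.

Depth: 1.37 cm × 10 = 13.7 mm.
1 mm over 1 m² is 1 L, so volume = 13.7 × 11397 = 156138.9 L = 156 m³.

156 cubic metres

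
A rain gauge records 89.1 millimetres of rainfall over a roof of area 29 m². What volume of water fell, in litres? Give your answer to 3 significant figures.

2580 litres

1 mm over 1 m² is 1 L, so volume = 89.1 × 29 = 2583.9 L ≈ 2580 L.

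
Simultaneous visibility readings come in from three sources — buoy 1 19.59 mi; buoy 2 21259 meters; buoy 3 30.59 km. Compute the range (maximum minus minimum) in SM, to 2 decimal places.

buoy 2: 21259 m = 13.2097 SM.
buoy 3: 30.59 km = 19.0077 SM.
Spread: 19.5900 − 13.2097 = 6.38 SM.

6.38 SM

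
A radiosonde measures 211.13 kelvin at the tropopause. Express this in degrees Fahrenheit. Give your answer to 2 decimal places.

First to °C: -62.02 °C.
Then to °F: -79.64 °F.

-79.64 °F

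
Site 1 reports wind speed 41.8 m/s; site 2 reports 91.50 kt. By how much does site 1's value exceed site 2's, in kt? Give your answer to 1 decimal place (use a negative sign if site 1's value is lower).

site 1: 41.8 m/s = 81.253 kt.
Difference: 81.253 − 91.500 = -10.2 kt.

-10.2 kt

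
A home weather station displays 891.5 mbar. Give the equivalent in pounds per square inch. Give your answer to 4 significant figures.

1 mb = 0.0145038 psi, so 891.5 × 0.0145038 = 12.93 psi.

12.93 psi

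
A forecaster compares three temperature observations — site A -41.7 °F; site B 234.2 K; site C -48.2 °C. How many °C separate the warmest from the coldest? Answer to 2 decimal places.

site A: -41.7 °F = -40.944 °C.
site B: 234.2 K = -38.950 °C.
Spread: (-38.950) − (-48.200) = 9.250 °C.

9.25 °C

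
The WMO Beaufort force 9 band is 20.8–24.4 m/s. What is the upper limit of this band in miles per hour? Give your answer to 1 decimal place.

20.8–24.4 m/s × 2.237 = 46.5–54.6 mph.

54.6 mph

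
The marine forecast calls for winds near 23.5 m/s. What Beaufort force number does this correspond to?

23.5 m/s lies in the Beaufort 9 band (strong gale, 20.8–24.4 m/s).

Beaufort force 9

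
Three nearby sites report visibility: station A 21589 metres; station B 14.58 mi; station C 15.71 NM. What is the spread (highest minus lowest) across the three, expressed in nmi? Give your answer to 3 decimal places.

station A: 21589 m = 11.65713 nmi.
station B: 14.58 SM = 12.66967 nmi.
Spread: 15.71000 − 11.65713 = 4.053 nmi.

4.053 nmi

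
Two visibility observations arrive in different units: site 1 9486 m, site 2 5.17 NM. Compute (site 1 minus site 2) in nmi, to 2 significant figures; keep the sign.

-0.048 nmi

site 1: 9486 m = 5.12203 nmi.
Difference: 5.12203 − 5.17000 = -0.048 nmi.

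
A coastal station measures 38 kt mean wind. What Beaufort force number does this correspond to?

Beaufort force 8

38 kt lies in the Beaufort 8 band (gale, 34–40 kt).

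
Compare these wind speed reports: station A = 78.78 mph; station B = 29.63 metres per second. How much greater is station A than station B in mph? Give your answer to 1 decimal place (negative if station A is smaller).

12.5 mph

station B: 29.63 m/s = 66.280 mph.
Difference: 78.780 − 66.280 = 12.5 mph.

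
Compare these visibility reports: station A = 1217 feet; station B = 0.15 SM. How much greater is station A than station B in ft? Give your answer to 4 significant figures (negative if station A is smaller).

425.0 ft

station B: 0.15 SM = 792.000 ft.
Difference: 1217.000 − 792.000 = 425.0 ft.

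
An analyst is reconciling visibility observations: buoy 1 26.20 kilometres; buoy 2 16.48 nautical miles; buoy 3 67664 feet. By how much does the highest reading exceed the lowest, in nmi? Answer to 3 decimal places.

5.344 nmi

buoy 1: 26.20 km = 14.14687 nmi.
buoy 3: 67664 ft = 11.13606 nmi.
Spread: 16.48000 − 11.13606 = 5.344 nmi.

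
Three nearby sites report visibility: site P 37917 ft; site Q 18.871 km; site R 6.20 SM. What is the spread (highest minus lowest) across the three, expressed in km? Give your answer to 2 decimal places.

site P: 37917 ft = 11.5571 km.
site R: 6.20 SM = 9.9779 km.
Spread: 18.8710 − 9.9779 = 8.89 km.

8.89 km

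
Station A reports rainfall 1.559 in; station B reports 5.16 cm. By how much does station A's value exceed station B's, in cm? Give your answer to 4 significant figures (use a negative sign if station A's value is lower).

station A: 1.559 in = 3.95986 cm.
Difference: 3.95986 − 5.16000 = -1.200 cm.

-1.200 cm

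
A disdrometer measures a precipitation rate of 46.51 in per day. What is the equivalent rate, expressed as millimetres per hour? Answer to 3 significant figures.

46.51 in/day × 25.4 mm/in × 0.0416667 day/hour = 49.2 mm/hour.

49.2 mm/hour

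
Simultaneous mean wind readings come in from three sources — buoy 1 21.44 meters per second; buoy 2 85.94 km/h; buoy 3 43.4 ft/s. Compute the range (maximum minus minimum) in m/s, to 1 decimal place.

10.6 m/s

buoy 2: 85.94 km/h = 23.872 m/s.
buoy 3: 43.4 ft/s = 13.228 m/s.
Spread: 23.872 − 13.228 = 10.6 m/s.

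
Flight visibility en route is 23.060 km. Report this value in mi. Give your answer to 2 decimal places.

14.33 SM

1 km = 0.621371 SM, so 23.060 × 0.621371 = 14.33 SM.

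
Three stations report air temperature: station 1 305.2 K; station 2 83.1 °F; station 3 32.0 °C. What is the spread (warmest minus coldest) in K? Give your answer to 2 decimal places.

3.66 K

station 1: 305.2 K = 32.050 °C.
station 2: 83.1 °F = 28.389 °C.
Spread: 32.050 − 28.389 = 3.661 °C.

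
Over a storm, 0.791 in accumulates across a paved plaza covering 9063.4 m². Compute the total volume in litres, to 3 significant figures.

182000 litres

Depth: 0.791 in × 25.4 = 20.0914 mm.
1 mm over 1 m² is 1 L, so volume = 20.0914 × 9063.4 = 182096.39 L ≈ 182000 L.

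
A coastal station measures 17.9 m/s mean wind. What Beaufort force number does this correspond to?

17.9 m/s lies in the Beaufort 8 band (gale, 17.2–20.7 m/s).

Beaufort force 8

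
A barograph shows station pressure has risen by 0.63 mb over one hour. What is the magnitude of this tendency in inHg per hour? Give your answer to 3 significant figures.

0.63 mb / 1 h × 0.02953 inHg/mb = 0.0186 inHg/h.

0.0186 inHg per hour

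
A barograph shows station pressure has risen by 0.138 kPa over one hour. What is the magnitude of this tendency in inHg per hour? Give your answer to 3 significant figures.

0.138 kPa / 1 h × 0.2953 inHg/kPa = 0.0408 inHg/h.

0.0408 inHg per hour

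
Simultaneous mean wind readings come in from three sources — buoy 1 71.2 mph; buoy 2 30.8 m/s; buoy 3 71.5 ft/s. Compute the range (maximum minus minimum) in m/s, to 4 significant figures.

10.04 m/s

buoy 1: 71.2 mph = 31.8292 m/s.
buoy 3: 71.5 ft/s = 21.7932 m/s.
Spread: 31.8292 − 21.7932 = 10.04 m/s.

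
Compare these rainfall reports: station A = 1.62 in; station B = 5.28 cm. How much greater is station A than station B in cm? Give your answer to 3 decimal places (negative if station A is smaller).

-1.165 cm

station A: 1.62 in = 4.11480 cm.
Difference: 4.11480 − 5.28000 = -1.165 cm.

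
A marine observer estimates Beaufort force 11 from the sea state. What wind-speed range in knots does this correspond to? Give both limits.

Beaufort 11 (violent storm) spans 56–63 knots.

56 to 63 kt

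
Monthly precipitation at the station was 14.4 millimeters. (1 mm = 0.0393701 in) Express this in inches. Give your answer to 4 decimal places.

1 mm = 0.0393701 in, so 14.4 × 0.0393701 = 0.5669 in.

0.5669 in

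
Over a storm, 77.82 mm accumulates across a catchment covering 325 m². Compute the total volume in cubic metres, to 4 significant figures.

25.29 cubic metres

1 mm over 1 m² is 1 L, so volume = 77.82 × 325 = 25291.5 L = 25.29 m³.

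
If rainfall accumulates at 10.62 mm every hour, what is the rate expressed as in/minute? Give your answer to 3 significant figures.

10.62 mm/hour × 0.0393701 in/mm × 0.0166667 hour/minute = 0.00697 in/minute.

0.00697 in/minute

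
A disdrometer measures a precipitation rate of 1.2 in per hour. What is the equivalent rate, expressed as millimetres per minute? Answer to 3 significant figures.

0.508 mm/minute

1.2 in/hour × 25.4 mm/in × 0.0166667 hour/minute = 0.508 mm/minute.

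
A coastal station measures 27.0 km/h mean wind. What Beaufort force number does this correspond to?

27.0 km/h = 7.5 m/s, which is Beaufort 4 (moderate breeze, 5.5–7.9 m/s).

Beaufort force 4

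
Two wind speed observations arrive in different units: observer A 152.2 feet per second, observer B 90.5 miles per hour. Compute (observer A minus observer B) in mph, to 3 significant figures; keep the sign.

13.3 mph

observer A: 152.2 ft/s = 103.773 mph.
Difference: 103.773 − 90.500 = 13.3 mph.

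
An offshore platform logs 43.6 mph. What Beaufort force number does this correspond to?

Beaufort force 8

43.6 mph = 19.5 m/s, which is Beaufort 8 (gale, 17.2–20.7 m/s).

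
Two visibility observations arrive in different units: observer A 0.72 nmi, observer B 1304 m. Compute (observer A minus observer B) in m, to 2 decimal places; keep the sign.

29.44 m

observer A: 0.72 nmi = 1333.4400 m.
Difference: 1333.4400 − 1304.0000 = 29.44 m.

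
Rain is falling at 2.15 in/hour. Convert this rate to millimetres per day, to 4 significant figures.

2.15 in/hour × 25.4 mm/in × 24 hour/day = 1311 mm/day.

1311 mm/day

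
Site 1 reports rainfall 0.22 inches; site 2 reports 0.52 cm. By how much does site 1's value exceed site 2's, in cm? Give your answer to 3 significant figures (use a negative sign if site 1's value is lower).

0.0388 cm

site 1: 0.22 in = 0.558800 cm.
Difference: 0.558800 − 0.520000 = 0.0388 cm.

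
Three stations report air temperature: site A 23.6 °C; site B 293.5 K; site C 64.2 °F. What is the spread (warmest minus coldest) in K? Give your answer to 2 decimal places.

5.71 K

site B: 293.5 K = 20.350 °C.
site C: 64.2 °F = 17.889 °C.
Spread: 23.600 − 17.889 = 5.711 °C.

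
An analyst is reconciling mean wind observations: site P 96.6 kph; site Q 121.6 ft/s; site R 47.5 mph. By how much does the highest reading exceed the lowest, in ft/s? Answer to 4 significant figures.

51.93 ft/s

site P: 96.6 km/h = 88.0359 ft/s.
site R: 47.5 mph = 69.6667 ft/s.
Spread: 121.6000 − 69.6667 = 51.93 ft/s.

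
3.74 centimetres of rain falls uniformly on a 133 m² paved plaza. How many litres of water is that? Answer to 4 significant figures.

4974 litres

Depth: 3.74 cm × 10 = 37.4 mm.
1 mm over 1 m² is 1 L, so volume = 37.4 × 133 = 4974.2 L ≈ 4974 L.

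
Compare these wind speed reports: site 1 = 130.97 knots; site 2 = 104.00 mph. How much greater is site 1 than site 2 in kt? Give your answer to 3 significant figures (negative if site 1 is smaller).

site 2: 104.00 mph = 90.374 kt.
Difference: 130.970 − 90.374 = 40.6 kt.

40.6 kt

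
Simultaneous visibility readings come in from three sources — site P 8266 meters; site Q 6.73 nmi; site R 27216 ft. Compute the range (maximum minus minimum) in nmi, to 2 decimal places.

2.27 nmi

site P: 8266 m = 4.4633 nmi.
site R: 27216 ft = 4.4792 nmi.
Spread: 6.7300 − 4.4633 = 2.27 nmi.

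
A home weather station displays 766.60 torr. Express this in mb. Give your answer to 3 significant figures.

1 mmHg = 1.33322 mb, so 766.60 × 1.33322 = 1020 mb.

1020 mb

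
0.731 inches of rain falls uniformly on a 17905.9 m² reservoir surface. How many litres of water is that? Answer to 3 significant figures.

Depth: 0.731 in × 25.4 = 18.5674 mm.
1 mm over 1 m² is 1 L, so volume = 18.5674 × 17905.9 = 332466.01 L ≈ 332000 L.

332000 litres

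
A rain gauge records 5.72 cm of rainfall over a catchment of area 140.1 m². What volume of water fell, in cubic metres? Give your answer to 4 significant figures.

Depth: 5.72 cm × 10 = 57.2 mm.
1 mm over 1 m² is 1 L, so volume = 57.2 × 140.1 = 8013.72 L = 8.014 m³.

8.014 cubic metres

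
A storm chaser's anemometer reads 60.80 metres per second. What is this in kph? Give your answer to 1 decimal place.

1 m/s = 3.6 km/h, so 60.80 × 3.6 = 218.9 km/h.

218.9 km/h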